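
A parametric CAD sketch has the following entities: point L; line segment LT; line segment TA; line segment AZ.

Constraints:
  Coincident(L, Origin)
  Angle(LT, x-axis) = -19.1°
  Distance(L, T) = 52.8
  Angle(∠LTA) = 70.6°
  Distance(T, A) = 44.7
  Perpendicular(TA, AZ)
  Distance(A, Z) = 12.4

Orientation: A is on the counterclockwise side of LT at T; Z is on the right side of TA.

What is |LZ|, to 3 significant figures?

67.9

∠LTA = 70.6°, so TA runs at -19.1° + (180° − 70.6°) = 90.3° from the x-axis; with |TA| = 44.7, A = T + 44.7·(cos 90.3°, sin 90.3°) = (49.7, 27.4). TA is perpendicular to AZ; with |AZ| = 12.4 on the right of TA, Z = A + 12.4·(1.00, 0.00524) = (62.1, 27.5). Then |LZ| = |Z − L| = 67.9.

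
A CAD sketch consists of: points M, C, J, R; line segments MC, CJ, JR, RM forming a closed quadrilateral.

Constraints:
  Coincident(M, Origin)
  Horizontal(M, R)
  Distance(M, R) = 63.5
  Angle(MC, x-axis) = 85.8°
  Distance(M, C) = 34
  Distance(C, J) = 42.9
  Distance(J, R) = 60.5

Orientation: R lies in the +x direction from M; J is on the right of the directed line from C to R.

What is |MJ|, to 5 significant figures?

9.6962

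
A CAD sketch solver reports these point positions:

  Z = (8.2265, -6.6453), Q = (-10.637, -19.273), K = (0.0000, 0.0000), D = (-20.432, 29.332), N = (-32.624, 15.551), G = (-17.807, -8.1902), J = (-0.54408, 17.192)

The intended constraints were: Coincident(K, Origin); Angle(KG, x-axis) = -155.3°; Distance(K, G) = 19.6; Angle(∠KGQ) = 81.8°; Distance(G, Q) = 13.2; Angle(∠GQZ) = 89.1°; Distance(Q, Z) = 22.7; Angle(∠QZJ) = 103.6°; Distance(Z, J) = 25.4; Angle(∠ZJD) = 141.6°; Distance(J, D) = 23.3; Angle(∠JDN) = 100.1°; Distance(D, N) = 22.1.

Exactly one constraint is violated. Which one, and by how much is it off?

Distance(D, N) = 22.1 — off by 3.70.

K = (0.00, 0.00) ✓; KG at -155.3° ✓; |KG| = 19.60 ✓; ∠KGQ = 81.80° ✓; |GQ| = 13.20 ✓; ∠GQZ = 89.10° ✓; |QZ| = 22.70 ✓; ∠QZJ = 103.6° ✓; |ZJ| = 25.40 ✓; ∠ZJD = 141.6° ✓; |JD| = 23.30 ✓; ∠JDN = 100.1° ✓; |DN| = 18.40 ✗.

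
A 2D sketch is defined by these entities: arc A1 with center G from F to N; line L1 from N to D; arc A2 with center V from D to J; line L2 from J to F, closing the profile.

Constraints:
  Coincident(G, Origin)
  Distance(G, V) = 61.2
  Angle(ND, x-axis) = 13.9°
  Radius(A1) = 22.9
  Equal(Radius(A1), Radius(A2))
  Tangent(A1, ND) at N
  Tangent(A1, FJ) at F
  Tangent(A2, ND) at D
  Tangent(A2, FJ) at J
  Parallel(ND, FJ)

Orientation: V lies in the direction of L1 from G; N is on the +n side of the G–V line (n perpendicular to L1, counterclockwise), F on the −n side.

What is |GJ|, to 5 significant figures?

65.344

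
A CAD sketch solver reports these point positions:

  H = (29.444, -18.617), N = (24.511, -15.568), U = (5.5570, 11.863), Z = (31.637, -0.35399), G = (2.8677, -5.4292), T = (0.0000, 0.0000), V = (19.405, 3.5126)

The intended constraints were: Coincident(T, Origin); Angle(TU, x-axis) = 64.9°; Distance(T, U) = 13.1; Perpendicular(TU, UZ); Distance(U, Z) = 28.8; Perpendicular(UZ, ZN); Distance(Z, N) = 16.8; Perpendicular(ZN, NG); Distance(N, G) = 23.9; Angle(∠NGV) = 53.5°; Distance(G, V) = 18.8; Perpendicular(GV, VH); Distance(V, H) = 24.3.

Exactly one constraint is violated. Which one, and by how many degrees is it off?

Perpendicular(GV, VH) — off by 4.00°.

T = (0.00, 0.00) ✓; TU at 64.90° ✓; |TU| = 13.10 ✓; ∠(TU, UZ) = 90.00° ✓; |UZ| = 28.80 ✓; ∠(UZ, ZN) = 90.00° ✓; |ZN| = 16.80 ✓; ∠(ZN, NG) = 90.00° ✓; |NG| = 23.90 ✓; ∠NGV = 53.50° ✓; |GV| = 18.80 ✓; ∠(GV, VH) = 94.00° ✗; |VH| = 24.30 ✓.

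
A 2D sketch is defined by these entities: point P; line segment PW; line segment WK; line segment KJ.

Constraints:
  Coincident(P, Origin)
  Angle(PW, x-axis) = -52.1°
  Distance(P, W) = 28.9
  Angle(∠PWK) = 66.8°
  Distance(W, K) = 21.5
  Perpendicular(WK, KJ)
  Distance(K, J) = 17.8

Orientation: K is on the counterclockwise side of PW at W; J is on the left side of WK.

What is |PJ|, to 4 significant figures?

13.38

P is at the origin; PW runs at -52.1° with length 28.9, so W = 28.9·(cos -52.1°, sin -52.1°) = (17.75, -22.80). ∠PWK = 66.8°, so WK runs at -52.1° + (180° − 66.8°) = 61.10° from the x-axis; with |WK| = 21.5, K = W + 21.5·(cos 61.10°, sin 61.10°) = (28.14, -3.982). The perpendicularity gives KJ at right angles to WK; with |KJ| = 17.8 on the left of WK, J = K + 17.8·(-0.8755, 0.4833) = (12.56, 4.620). Then |PJ| = |J − P| = 13.38.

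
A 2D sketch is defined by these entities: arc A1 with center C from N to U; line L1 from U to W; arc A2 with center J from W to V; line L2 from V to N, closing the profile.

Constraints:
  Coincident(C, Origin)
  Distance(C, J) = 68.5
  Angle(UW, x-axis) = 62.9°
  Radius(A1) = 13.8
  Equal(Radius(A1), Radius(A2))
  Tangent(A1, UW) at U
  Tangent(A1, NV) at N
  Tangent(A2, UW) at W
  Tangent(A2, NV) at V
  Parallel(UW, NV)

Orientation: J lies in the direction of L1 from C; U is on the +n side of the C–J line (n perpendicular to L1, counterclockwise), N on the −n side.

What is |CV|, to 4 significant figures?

69.88

The slot axis is L1's direction at 62.9°, so u = (cos 62.9°, sin 62.9°) = (0.4555, 0.8902) and n = (−sin 62.9°, cos 62.9°) = (-0.8902, 0.4555). C is at the origin and J lies 68.5 along u from C, so J = 68.5·u = (31.20, 60.98). Tangency of A1 to both parallel lines with radius 13.8 puts U and N at C ± 13.8·n: U = (-12.28, 6.287), N = (12.28, -6.287). Equal radii place W and V the same way about J: W = J + 13.8·n = (18.92, 67.27), V = J − 13.8·n = (43.49, 54.69). Then |CV| = |V − C| = 69.88.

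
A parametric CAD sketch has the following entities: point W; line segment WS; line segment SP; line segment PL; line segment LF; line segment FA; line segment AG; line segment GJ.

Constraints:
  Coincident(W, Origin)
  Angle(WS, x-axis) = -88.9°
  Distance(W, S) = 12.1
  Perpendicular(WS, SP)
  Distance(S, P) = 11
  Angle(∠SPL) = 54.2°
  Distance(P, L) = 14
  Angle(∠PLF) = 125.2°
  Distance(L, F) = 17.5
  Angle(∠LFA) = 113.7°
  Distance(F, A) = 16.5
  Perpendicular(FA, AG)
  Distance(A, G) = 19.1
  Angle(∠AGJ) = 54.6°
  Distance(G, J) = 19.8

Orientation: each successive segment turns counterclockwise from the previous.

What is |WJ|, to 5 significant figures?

8.8944

The perpendicularity gives AG at right angles to FA, so AG runs at -22.000°; with |AG| = 19.1, G = (-3.1397, -23.664). ∠AGJ = 54.6° gives GJ at 103.40° from the x-axis; with |GJ| = 19.8, J = (-7.7283, -4.4027). Then |WJ| = |J − W| = 8.8944.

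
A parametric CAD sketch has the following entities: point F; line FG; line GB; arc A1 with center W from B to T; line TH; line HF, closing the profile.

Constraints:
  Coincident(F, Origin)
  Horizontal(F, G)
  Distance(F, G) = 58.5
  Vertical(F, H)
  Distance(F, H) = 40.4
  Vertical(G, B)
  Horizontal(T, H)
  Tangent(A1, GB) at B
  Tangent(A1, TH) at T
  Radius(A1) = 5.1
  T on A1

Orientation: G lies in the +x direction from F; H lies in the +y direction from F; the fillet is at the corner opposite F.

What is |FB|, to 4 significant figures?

68.33

F is at the origin; FG is horizontal with |FG| = 58.5 and G on the +x side, so G = (58.50, 0.000). F and H share the same x with |FH| = 40.4 and H on the +y side, so H = (0.000, 40.40). The virtual corner opposite F is at (58.50, 40.40). The tangent condition forces WB to be normal to GB and tangency of A1 to TH means the radius WT is perpendicular to TH, with radius 5.1, so the center W sits 5.1 in from both sides at W = (53.40, 35.30). That places the tangent points at B = (58.50, 35.30) on GB and T = (53.40, 40.40) on TH. Then |FB| = |B − F| = 68.33.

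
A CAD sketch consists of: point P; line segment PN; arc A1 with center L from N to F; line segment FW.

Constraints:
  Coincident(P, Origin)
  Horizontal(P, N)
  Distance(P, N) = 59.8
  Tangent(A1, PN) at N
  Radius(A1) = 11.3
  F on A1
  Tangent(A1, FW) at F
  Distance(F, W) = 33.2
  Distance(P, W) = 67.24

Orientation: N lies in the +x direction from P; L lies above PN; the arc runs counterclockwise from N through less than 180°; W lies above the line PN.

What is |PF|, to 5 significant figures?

71.306

Checks: |LF| = 11.30 ✓; ∠(LF, FW) = 90.00° ✓; |FW| = 33.20 ✓; |PW| = 67.24 ✓.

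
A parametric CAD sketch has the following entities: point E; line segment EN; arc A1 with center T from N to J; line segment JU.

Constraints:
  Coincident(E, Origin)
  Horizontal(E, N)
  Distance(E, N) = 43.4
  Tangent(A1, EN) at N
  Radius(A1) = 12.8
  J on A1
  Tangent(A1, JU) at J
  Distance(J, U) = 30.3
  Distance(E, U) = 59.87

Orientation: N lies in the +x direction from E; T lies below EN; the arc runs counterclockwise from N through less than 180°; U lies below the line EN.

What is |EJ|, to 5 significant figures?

35.009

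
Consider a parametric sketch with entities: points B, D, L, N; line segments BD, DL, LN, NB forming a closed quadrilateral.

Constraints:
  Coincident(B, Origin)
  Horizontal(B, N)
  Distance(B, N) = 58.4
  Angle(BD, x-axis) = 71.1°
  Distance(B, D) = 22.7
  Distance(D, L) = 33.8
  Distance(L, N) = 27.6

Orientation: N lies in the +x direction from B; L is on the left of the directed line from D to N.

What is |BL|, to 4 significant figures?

46.45

Checks: |DL| = 33.80 ✓; |LN| = 27.60 ✓.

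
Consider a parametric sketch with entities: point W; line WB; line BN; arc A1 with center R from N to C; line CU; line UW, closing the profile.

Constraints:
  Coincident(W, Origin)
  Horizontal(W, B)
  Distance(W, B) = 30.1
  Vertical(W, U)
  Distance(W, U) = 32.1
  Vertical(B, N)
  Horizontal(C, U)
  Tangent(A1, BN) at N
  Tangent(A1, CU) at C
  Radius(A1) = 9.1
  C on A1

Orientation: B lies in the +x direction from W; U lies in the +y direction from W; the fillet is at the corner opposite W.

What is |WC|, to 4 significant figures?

38.36

W is at the origin; WB is horizontal with |WB| = 30.1 and B on the +x side, so B = (30.10, 0.000). W and U share the same x with |WU| = 32.1 and U on the +y side, so U = (0.000, 32.10). The virtual corner opposite W is at (30.10, 32.10). A1 meets BN tangentially, so RN is at right angles to BN and since A1 is tangent to CU there, RC ⟂ CU, with radius 9.1, so the center R sits 9.1 in from both sides at R = (21.00, 23.00). That places the tangent points at N = (30.10, 23.00) on BN and C = (21.00, 32.10) on CU. Then |WC| = |C − W| = 38.36.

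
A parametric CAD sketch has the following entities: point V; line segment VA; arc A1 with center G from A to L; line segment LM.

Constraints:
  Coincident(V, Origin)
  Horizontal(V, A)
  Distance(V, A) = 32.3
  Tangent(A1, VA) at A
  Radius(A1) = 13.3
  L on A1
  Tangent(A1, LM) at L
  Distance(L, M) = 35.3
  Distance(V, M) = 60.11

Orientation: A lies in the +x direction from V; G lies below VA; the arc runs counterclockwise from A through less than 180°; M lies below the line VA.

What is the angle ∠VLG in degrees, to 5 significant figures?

118.14°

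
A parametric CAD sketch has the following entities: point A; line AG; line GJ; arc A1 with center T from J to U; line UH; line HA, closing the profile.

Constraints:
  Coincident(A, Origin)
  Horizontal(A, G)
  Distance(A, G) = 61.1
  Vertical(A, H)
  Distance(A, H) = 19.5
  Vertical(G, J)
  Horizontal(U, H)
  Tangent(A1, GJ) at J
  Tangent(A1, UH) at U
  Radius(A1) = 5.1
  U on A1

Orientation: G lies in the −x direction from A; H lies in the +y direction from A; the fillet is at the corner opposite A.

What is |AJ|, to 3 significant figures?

62.8

A is at the origin; A and G share the same y with |AG| = 61.1 and G on the −x side, so G = (-61.1, 0.00). AH is vertical with |AH| = 19.5 and H on the +y side, so H = (0.00, 19.5). The virtual corner opposite A is at (-61.1, 19.5). A1 meets GJ tangentially, so TJ is at right angles to GJ and the tangent condition forces TU to be normal to UH, with radius 5.1, so the center T sits 5.1 in from both sides at T = (-56.0, 14.4). That places the tangent points at J = (-61.1, 14.4) on GJ and U = (-56.0, 19.5) on UH. Then |AJ| = |J − A| = 62.8.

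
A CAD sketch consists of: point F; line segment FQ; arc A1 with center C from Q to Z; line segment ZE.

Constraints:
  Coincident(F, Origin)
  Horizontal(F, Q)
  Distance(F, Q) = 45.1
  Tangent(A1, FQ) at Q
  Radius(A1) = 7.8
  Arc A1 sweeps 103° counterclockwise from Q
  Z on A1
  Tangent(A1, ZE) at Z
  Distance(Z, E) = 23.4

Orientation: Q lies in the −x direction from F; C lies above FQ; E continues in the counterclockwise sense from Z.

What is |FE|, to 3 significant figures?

53.6

F is at the origin; F and Q share the same y with |FQ| = 45.1 and Q on the −x side, so Q = (-45.1, 0.00). Tangency of A1 to FQ means the radius CQ is perpendicular to FQ, so C = Q + (0, 7.8) = (-45.1, 7.80). On A1, Q sits at bearing -90° from C; a 103° counterclockwise sweep puts Z at bearing 13°, so Z = C + 7.8·(cos 13°, sin 13°) = (-37.5, 9.55). Tangency of A1 to ZE means the radius CZ is perpendicular to ZE, so ZE runs along (−sin 13°, cos 13°); with |ZE| = 23.4, E = (-42.8, 32.4). Then |FE| = |E − F| = 53.6.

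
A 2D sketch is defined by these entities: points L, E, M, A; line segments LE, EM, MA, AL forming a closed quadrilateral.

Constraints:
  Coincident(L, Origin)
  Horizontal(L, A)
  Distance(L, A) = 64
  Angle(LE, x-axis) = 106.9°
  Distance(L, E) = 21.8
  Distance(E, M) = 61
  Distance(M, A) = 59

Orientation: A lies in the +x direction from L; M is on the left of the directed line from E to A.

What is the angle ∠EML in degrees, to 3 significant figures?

17.1°

L is at the origin; LA is horizontal with |LA| = 64.0 and A in +x, so A = (64.0, 0). LE runs at 106.9° with |LE| = 21.8, so E = (-6.34, 20.9). M is determined by |EM| = 61.0 and |MA| = 59.0 together: it lies at the intersection of circle(E, 61.0) and circle(A, 59.0). With |EA| = 73.4, the foot of the radical line on EA is 38.3 from E and the perpendicular offset is √(61.0² − 38.3²) = 47.5. Taking the left-of-EA solution: M = (43.9, 55.5).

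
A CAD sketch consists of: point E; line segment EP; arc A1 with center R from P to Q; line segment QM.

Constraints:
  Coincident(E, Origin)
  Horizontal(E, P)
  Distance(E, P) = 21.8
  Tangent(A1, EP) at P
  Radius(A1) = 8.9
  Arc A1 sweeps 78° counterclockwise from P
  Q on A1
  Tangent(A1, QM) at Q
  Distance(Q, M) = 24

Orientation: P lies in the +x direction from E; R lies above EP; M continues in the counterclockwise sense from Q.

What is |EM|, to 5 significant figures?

46.816

E is at the origin; EP is horizontal with |EP| = 21.8 and P on the +x side, so P = (21.800, 0.0000). Since A1 is tangent to EP there, RP ⟂ EP, so R = P + (0, 8.9) = (21.800, 8.9000). On A1, P sits at bearing -90° from R; a 78° counterclockwise sweep puts Q at bearing -12°, so Q = R + 8.9·(cos -12°, sin -12°) = (30.506, 7.0496). Since A1 is tangent to QM there, RQ ⟂ QM, so QM runs along (−sin -12°, cos -12°); with |QM| = 24.0, M = (35.495, 30.525). Then |EM| = |M − E| = 46.816.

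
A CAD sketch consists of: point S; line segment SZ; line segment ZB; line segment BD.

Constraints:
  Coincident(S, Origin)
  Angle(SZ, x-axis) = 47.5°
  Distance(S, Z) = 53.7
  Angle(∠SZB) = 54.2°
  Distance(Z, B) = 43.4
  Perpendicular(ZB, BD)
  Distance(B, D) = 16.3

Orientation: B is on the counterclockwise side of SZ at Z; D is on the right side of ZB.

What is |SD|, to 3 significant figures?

61.0

S is at the origin; SZ runs at 47.5° with length 53.7, so Z = 53.7·(cos 47.5°, sin 47.5°) = (36.3, 39.6). ∠SZB = 54.2°, so ZB runs at 47.5° + (180° − 54.2°) = 173° from the x-axis; with |ZB| = 43.4, B = Z + 43.4·(cos 173°, sin 173°) = (-6.82, 44.7). ZB ⟂ BD; with |BD| = 16.3 on the right of ZB, D = B + 16.3·(0.117, 0.993) = (-4.92, 60.8). Then |SD| = |D − S| = 61.0.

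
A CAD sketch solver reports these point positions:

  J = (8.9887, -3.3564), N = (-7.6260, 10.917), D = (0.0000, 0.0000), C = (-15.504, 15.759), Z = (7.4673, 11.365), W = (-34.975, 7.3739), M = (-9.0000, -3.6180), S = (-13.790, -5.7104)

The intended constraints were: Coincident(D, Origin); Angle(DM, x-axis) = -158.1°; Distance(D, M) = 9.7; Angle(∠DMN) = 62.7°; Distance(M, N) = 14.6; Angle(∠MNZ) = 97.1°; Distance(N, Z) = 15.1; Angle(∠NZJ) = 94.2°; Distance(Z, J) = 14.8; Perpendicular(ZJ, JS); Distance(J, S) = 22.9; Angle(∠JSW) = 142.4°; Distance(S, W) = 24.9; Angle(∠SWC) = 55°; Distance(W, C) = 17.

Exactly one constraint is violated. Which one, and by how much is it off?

Distance(W, C) = 17 — off by 4.20.

D = (0.00, 0.00) ✓; DM at -158.1° ✓; |DM| = 9.700 ✓; ∠DMN = 62.70° ✓; |MN| = 14.60 ✓; ∠MNZ = 97.10° ✓; |NZ| = 15.10 ✓; ∠NZJ = 94.20° ✓; |ZJ| = 14.80 ✓; ∠(ZJ, JS) = 90.00° ✓; |JS| = 22.90 ✓; ∠JSW = 142.4° ✓; |SW| = 24.90 ✓; ∠SWC = 55.00° ✓; |WC| = 21.20 ✗.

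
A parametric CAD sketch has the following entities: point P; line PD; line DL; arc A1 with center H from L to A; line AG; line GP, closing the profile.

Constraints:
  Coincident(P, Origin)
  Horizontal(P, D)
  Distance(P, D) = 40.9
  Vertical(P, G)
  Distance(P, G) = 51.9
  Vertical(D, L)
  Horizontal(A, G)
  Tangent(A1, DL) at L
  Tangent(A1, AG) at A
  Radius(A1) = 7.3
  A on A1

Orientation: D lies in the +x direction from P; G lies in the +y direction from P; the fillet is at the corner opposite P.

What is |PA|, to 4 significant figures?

61.83

P is at the origin; PD is horizontal with |PD| = 40.9 and D on the +x side, so D = (40.90, 0.000). PG is vertical with |PG| = 51.9 and G on the +y side, so G = (0.000, 51.90). The virtual corner opposite P is at (40.90, 51.90). Tangency of A1 to DL means the radius HL is perpendicular to DL and since A1 is tangent to AG there, HA ⟂ AG, with radius 7.3, so the center H sits 7.3 in from both sides at H = (33.60, 44.60). That places the tangent points at L = (40.90, 44.60) on DL and A = (33.60, 51.90) on AG. Then |PA| = |A − P| = 61.83.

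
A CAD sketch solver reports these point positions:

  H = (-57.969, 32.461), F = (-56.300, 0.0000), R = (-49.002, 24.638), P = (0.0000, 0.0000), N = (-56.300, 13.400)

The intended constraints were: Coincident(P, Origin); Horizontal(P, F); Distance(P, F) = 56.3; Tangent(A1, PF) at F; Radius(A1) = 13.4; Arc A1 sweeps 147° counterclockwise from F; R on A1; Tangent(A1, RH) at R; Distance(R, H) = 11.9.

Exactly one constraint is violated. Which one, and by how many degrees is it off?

Tangent(A1, RH) at R — off by 8.10°.

P = (0.00, 0.00) ✓; P.y = 0.00, F.y = 0.00 ✓; |PF| = 56.30 ✓; ∠(NF, FP) = 90.00° ✓; |NF| = 13.40 ✓; bearing(N→R) − bearing(N→F) = 147.0° ✓; |NR| = 13.40 ✓; ∠(NR, RH) = 98.10° ✗; |RH| = 11.90 ✓.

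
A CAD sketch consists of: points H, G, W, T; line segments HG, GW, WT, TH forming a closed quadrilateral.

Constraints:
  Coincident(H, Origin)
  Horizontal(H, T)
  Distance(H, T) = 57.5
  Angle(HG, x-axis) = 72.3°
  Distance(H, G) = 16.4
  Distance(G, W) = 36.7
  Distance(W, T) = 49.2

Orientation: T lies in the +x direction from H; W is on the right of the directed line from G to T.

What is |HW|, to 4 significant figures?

23.90

Checks: |GW| = 36.70 ✓; |WT| = 49.20 ✓.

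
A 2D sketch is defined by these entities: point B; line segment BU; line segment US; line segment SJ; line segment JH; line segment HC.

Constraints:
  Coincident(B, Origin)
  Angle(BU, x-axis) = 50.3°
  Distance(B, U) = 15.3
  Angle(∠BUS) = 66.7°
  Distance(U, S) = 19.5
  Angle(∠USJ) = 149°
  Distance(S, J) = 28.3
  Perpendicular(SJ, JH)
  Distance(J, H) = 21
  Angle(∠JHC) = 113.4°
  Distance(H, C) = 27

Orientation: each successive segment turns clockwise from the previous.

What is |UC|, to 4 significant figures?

29.66

B is at the origin; BU runs at 50.3° with length 15.3, so U = (9.773, 11.77). ∠BUS = 66.7° gives US at -63.00° from the x-axis; with |US| = 19.5, S = (18.63, -5.603). ∠USJ = 149.0° gives SJ at -94.00° from the x-axis; with |SJ| = 28.3, J = (16.65, -33.83). The perpendicularity gives JH at right angles to SJ, so JH runs at 176.0°; with |JH| = 21.0, H = (-4.297, -32.37). ∠JHC = 113.4° gives HC at 109.4° from the x-axis; with |HC| = 27.0, C = (-13.27, -6.902). Then |UC| = |C − U| = 29.66.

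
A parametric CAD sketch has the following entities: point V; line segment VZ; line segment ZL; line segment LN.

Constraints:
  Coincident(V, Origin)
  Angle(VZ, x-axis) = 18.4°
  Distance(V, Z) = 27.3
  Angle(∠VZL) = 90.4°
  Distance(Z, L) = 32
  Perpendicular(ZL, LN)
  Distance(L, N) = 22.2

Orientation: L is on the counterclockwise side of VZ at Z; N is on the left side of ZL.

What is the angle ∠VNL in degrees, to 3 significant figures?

99.0°

V is at the origin; VZ runs at 18.4° with length 27.3, so Z = 27.3·(cos 18.4°, sin 18.4°) = (25.9, 8.62). ∠VZL = 90.4°, so ZL runs at 18.4° + (180° − 90.4°) = 108° from the x-axis; with |ZL| = 32.0, L = Z + 32.0·(cos 108°, sin 108°) = (16.0, 39.1). ZL ⟂ LN; with |LN| = 22.2 on the left of ZL, N = L + 22.2·(-0.951, -0.309) = (-5.10, 32.2). Then cos ∠VNL = NV·NL / (|NV||NL|), giving 99.0°.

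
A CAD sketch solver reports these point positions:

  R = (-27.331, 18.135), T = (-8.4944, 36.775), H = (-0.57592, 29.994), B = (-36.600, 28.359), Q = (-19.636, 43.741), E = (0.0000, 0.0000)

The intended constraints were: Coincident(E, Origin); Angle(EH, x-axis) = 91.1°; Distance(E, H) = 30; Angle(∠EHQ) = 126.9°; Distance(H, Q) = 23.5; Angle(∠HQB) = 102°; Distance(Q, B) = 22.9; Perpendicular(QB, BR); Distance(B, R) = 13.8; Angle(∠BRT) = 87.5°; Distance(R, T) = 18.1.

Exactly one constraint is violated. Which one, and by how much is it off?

Distance(R, T) = 18.1 — off by 8.40.

E = (0.00, 0.00) ✓; EH at 91.10° ✓; |EH| = 30.00 ✓; ∠EHQ = 126.9° ✓; |HQ| = 23.50 ✓; ∠HQB = 102.0° ✓; |QB| = 22.90 ✓; ∠(QB, BR) = 90.00° ✓; |BR| = 13.80 ✓; ∠BRT = 87.50° ✓; |RT| = 26.50 ✗.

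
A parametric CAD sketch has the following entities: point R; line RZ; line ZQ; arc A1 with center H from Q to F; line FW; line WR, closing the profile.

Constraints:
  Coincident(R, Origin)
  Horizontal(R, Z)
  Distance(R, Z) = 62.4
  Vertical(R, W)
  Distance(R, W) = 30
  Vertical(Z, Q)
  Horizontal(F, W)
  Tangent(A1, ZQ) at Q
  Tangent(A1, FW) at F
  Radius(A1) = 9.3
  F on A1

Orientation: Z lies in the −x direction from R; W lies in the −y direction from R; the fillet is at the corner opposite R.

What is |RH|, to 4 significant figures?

56.99

R is at the origin; R and Z share the same y with |RZ| = 62.4 and Z on the −x side, so Z = (-62.40, 0.000). RW is vertical with |RW| = 30.0 and W on the −y side, so W = (0.000, -30.00). The virtual corner opposite R is at (-62.40, -30.00). A1 meets ZQ tangentially, so HQ is at right angles to ZQ and tangency of A1 to FW means the radius HF is perpendicular to FW, with radius 9.3, so the center H sits 9.3 in from both sides at H = (-53.10, -20.70). Then |RH| = |H − R| = 56.99.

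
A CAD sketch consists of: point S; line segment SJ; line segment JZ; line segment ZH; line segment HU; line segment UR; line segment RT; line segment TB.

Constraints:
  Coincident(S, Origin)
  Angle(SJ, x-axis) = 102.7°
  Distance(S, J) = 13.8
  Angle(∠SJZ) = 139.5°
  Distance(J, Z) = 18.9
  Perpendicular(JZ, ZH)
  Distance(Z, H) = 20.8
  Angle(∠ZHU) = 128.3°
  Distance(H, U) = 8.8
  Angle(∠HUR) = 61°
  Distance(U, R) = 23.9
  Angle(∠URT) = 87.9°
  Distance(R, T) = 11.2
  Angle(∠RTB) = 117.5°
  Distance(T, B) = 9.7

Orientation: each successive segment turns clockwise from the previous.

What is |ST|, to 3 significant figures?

30.7

∠HUR = 61.0° gives UR at 162° from the x-axis; with |UR| = 23.9, R = (3.12, 19.4). ∠URT = 87.9° gives RT at 69.4° from the x-axis; with |RT| = 11.2, T = (7.06, 29.9). Then |ST| = |T − S| = 30.7.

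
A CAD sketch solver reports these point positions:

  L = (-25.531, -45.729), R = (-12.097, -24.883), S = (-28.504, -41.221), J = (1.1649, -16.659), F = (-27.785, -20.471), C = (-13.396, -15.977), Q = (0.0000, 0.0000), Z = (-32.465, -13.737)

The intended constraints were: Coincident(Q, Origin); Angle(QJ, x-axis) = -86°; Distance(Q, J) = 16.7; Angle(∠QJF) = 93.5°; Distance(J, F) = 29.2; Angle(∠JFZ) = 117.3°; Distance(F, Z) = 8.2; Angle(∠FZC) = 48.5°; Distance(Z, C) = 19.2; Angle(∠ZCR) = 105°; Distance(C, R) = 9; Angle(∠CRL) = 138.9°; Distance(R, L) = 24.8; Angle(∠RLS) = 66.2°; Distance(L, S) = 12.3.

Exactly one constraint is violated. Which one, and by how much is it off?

Distance(L, S) = 12.3 — off by 6.90.

Q = (0.00, 0.00) ✓; QJ at -86.00° ✓; |QJ| = 16.70 ✓; ∠QJF = 93.50° ✓; |JF| = 29.20 ✓; ∠JFZ = 117.3° ✓; |FZ| = 8.201 ✓; ∠FZC = 48.50° ✓; |ZC| = 19.20 ✓; ∠ZCR = 105.0° ✓; |CR| = 9.000 ✓; ∠CRL = 138.9° ✓; |RL| = 24.80 ✓; ∠RLS = 66.20° ✓; |LS| = 5.400 ✗.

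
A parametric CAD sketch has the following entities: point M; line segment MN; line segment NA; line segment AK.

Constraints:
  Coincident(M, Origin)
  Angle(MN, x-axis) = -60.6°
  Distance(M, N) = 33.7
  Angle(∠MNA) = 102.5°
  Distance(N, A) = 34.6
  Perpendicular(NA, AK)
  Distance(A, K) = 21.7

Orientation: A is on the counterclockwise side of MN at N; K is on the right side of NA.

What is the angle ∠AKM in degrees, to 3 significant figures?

37.5°

∠MNA = 102.5°, so NA runs at -60.6° + (180° − 102.5°) = 16.9° from the x-axis; with |NA| = 34.6, A = N + 34.6·(cos 16.9°, sin 16.9°) = (49.6, -19.3). NA ⟂ AK; with |AK| = 21.7 on the right of NA, K = A + 21.7·(0.291, -0.957) = (56.0, -40.1). Then cos ∠AKM = KA·KM / (|KA||KM|), giving 37.5°.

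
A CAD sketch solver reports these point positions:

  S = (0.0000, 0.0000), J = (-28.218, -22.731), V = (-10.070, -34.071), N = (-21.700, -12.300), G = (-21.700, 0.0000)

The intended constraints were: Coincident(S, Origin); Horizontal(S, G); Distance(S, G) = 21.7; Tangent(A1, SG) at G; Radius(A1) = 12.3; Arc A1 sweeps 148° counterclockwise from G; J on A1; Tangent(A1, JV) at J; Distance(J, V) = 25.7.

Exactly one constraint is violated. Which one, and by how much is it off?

Distance(J, V) = 25.7 — off by 4.30.

S = (0.00, 0.00) ✓; S.y = 0.00, G.y = 0.00 ✓; |SG| = 21.70 ✓; ∠(NG, GS) = 90.00° ✓; |NG| = 12.30 ✓; bearing(N→J) − bearing(N→G) = 148.0° ✓; |NJ| = 12.30 ✓; ∠(NJ, JV) = 90.00° ✓; |JV| = 21.40 ✗.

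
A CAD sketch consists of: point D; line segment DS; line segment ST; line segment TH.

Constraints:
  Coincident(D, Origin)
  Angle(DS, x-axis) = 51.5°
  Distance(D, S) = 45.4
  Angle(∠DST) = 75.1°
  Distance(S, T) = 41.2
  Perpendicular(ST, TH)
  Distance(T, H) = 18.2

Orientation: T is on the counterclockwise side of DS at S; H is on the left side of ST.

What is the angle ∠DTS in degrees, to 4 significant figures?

56.06°

D is at the origin; DS runs at 51.5° with length 45.4, so S = 45.4·(cos 51.5°, sin 51.5°) = (28.26, 35.53). ∠DST = 75.1°, so ST runs at 51.5° + (180° − 75.1°) = 156.4° from the x-axis; with |ST| = 41.2, T = S + 41.2·(cos 156.4°, sin 156.4°) = (-9.492, 52.02). Then cos ∠DTS = TD·TS / (|TD||TS|), giving 56.06°.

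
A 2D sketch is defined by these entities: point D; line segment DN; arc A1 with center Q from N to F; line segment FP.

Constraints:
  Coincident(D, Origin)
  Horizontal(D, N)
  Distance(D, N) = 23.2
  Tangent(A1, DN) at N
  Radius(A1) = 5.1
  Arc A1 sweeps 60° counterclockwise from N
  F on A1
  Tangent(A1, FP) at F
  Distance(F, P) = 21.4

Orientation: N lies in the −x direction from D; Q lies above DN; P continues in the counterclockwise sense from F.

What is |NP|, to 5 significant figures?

25.942

On A1, N sits at bearing -90° from Q; a 60° counterclockwise sweep puts F at bearing -30°, so F = Q + 5.1·(cos -30°, sin -30°) = (-18.783, 2.5500). A1 meets FP tangentially, so QF is at right angles to FP, so FP runs along (−sin -30°, cos -30°); with |FP| = 21.4, P = (-8.0833, 21.083). Then |NP| = |P − N| = 25.942.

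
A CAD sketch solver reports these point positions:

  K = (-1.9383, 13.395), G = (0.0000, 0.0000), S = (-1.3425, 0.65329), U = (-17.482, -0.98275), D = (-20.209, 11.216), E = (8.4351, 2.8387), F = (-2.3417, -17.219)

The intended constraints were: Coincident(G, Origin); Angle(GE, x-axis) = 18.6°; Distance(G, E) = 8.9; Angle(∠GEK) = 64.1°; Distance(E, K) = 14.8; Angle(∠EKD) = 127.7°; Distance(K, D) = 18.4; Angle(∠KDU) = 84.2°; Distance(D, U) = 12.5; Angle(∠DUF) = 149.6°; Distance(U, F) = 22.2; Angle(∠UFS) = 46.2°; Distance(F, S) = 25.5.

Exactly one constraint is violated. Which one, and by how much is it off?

Distance(F, S) = 25.5 — off by 7.60.

G = (0.00, 0.00) ✓; GE at 18.60° ✓; |GE| = 8.900 ✓; ∠GEK = 64.10° ✓; |EK| = 14.80 ✓; ∠EKD = 127.7° ✓; |KD| = 18.40 ✓; ∠KDU = 84.20° ✓; |DU| = 12.50 ✓; ∠DUF = 149.6° ✓; |UF| = 22.20 ✓; ∠UFS = 46.20° ✓; |FS| = 17.90 ✗.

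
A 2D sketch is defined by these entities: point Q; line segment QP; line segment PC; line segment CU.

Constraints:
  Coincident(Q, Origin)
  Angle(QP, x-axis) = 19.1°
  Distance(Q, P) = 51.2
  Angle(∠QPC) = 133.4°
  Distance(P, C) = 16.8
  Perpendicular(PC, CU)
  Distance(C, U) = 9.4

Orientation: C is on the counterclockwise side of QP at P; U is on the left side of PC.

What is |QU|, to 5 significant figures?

58.946

Q is at the origin; QP runs at 19.1° with length 51.2, so P = 51.2·(cos 19.1°, sin 19.1°) = (48.381, 16.754). ∠QPC = 133.4°, so PC runs at 19.1° + (180° − 133.4°) = 65.700° from the x-axis; with |PC| = 16.8, C = P + 16.8·(cos 65.700°, sin 65.700°) = (55.295, 32.065). The perpendicularity gives CU at right angles to PC; with |CU| = 9.4 on the left of PC, U = C + 9.4·(-0.91140, 0.41151) = (46.728, 35.933). Then |QU| = |U − Q| = 58.946.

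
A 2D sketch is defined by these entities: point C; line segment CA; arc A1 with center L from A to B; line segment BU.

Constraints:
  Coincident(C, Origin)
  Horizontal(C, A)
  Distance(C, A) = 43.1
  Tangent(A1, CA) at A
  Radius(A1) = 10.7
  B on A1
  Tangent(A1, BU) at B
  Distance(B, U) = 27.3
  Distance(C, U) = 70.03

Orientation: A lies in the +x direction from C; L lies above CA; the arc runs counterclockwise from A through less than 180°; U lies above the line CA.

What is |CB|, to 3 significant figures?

53.8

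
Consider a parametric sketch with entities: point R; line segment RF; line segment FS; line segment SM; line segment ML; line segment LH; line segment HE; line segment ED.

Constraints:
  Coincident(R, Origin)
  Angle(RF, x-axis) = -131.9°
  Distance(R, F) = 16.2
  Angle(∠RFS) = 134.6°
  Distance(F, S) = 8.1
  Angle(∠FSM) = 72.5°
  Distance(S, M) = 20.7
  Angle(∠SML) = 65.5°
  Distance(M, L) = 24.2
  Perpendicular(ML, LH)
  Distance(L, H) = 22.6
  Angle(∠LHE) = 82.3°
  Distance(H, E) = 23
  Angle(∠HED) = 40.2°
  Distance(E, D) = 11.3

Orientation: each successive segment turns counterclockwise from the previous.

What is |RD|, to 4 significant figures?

16.80

R is at the origin; RF runs at -131.9° with length 16.2, so F = (-10.82, -12.06). ∠RFS = 134.6° gives FS at -86.50° from the x-axis; with |FS| = 8.1, S = (-10.32, -20.14). ∠FSM = 72.5° gives SM at 21.00° from the x-axis; with |SM| = 20.7, M = (9.001, -12.72). ∠SML = 65.5° gives ML at 135.5° from the x-axis; with |ML| = 24.2, L = (-8.260, 4.237). The perpendicularity gives LH at right angles to ML, so LH runs at -134.5°; with |LH| = 22.6, H = (-24.10, -11.88). ∠LHE = 82.3° gives HE at -36.80° from the x-axis; with |HE| = 23.0, E = (-5.684, -25.66). ∠HED = 40.2° gives ED at 103.0° from the x-axis; with |ED| = 11.3, D = (-8.226, -14.65). Then |RD| = |D − R| = 16.80.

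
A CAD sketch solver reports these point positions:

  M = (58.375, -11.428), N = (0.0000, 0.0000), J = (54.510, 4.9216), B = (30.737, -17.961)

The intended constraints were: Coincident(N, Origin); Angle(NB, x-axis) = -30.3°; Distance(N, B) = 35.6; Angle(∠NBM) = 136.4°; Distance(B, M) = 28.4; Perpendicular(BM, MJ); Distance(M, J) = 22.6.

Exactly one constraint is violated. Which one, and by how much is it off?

Distance(M, J) = 22.6 — off by 5.80.

N = (0.00, 0.00) ✓; NB at -30.30° ✓; |NB| = 35.60 ✓; ∠NBM = 136.4° ✓; |BM| = 28.40 ✓; ∠(BM, MJ) = 90.00° ✓; |MJ| = 16.80 ✗.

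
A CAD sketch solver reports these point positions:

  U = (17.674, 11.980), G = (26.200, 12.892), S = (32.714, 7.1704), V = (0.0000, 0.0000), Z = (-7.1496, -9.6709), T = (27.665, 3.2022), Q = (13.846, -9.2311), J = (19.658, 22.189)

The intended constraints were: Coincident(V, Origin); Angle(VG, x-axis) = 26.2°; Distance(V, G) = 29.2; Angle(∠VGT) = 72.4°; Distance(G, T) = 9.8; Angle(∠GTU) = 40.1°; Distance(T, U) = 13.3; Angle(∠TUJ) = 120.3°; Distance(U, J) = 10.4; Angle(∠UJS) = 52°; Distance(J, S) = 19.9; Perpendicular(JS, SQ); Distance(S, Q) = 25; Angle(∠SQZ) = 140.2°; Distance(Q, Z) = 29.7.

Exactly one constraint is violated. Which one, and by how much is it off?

Distance(Q, Z) = 29.7 — off by 8.70.

V = (0.00, 0.00) ✓; VG at 26.20° ✓; |VG| = 29.20 ✓; ∠VGT = 72.40° ✓; |GT| = 9.800 ✓; ∠GTU = 40.10° ✓; |TU| = 13.30 ✓; ∠TUJ = 120.3° ✓; |UJ| = 10.40 ✓; ∠UJS = 52.00° ✓; |JS| = 19.90 ✓; ∠(JS, SQ) = 90.00° ✓; |SQ| = 25.00 ✓; ∠SQZ = 140.2° ✓; |QZ| = 21.00 ✗.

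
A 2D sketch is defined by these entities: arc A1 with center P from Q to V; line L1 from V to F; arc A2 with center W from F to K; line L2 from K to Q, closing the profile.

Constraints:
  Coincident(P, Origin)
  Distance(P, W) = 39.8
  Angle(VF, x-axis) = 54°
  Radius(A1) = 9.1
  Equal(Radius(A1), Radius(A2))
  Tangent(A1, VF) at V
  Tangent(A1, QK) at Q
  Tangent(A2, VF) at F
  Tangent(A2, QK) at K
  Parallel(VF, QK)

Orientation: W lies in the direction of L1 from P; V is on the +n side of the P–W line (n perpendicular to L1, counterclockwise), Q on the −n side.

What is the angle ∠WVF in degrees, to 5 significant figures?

12.879°

Tangency of A1 to both parallel lines with radius 9.1 puts V and Q at P ± 9.1·n: V = (-7.3621, 5.3488), Q = (7.3621, -5.3488). Equal radii place F and K the same way about W: F = W + 9.1·n = (16.032, 37.548), K = W − 9.1·n = (30.756, 26.850). Then cos ∠WVF = VW·VF / (|VW||VF|), giving 12.879°.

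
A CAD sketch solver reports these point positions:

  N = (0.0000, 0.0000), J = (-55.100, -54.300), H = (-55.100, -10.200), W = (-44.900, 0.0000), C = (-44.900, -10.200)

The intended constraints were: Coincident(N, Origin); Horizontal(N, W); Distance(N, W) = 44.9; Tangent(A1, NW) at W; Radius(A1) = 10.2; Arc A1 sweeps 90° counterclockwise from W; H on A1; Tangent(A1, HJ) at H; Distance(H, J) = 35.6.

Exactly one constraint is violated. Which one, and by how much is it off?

Distance(H, J) = 35.6 — off by 8.50.

N = (0.00, 0.00) ✓; N.y = 0.00, W.y = 0.00 ✓; |NW| = 44.90 ✓; ∠(CW, WN) = 90.00° ✓; |CW| = 10.20 ✓; bearing(C→H) − bearing(C→W) = 90.00° ✓; |CH| = 10.20 ✓; ∠(CH, HJ) = 90.00° ✓; |HJ| = 44.10 ✗.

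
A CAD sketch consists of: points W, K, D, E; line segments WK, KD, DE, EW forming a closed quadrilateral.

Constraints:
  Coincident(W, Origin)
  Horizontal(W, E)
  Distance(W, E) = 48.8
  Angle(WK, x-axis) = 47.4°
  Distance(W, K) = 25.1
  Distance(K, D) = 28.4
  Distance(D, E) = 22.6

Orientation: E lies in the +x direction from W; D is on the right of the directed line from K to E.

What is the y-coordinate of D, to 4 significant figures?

-7.863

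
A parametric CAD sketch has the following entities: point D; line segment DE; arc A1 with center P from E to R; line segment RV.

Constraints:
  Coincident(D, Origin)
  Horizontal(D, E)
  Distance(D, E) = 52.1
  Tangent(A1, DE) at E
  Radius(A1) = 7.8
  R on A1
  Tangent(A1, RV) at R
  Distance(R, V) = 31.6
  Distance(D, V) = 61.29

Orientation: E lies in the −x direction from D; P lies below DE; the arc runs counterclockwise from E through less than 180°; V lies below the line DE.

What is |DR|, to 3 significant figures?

60.2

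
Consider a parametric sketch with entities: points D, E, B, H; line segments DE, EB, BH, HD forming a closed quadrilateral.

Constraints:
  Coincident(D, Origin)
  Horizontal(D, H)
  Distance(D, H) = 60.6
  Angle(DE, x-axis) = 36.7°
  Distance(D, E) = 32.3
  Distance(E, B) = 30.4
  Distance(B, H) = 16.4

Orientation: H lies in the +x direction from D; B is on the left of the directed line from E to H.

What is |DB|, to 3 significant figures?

58.3

Checks: |EB| = 30.40 ✓; |BH| = 16.40 ✓.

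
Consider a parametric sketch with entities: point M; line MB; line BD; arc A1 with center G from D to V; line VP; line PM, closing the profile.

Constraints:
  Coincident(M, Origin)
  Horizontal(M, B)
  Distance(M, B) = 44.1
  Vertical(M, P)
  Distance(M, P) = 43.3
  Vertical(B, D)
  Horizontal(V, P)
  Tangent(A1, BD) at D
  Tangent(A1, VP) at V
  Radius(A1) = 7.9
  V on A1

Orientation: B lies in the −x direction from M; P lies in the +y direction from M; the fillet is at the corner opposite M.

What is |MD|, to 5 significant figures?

56.551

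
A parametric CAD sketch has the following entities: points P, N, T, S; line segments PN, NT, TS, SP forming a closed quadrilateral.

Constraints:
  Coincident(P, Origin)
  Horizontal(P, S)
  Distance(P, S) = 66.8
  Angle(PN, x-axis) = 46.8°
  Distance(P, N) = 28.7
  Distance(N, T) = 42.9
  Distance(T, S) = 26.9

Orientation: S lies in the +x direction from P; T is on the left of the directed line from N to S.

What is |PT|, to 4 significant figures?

67.59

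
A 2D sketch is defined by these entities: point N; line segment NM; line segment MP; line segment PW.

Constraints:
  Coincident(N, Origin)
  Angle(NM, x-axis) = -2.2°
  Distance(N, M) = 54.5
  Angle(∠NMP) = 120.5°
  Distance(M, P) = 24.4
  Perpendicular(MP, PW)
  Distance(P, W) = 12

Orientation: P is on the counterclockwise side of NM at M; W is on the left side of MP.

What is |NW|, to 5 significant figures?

62.709

∠NMP = 120.5°, so MP runs at -2.2° + (180° − 120.5°) = 57.300° from the x-axis; with |MP| = 24.4, P = M + 24.4·(cos 57.300°, sin 57.300°) = (67.642, 18.441). MP is perpendicular to PW; with |PW| = 12.0 on the left of MP, W = P + 12.0·(-0.84151, 0.54024) = (57.544, 24.924). Then |NW| = |W − N| = 62.709.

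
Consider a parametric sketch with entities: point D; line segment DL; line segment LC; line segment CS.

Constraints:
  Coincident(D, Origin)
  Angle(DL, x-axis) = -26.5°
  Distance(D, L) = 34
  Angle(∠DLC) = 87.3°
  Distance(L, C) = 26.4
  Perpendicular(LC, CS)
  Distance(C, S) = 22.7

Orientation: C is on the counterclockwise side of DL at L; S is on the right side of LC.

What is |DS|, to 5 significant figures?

61.851

D is at the origin; DL runs at -26.5° with length 34.0, so L = 34.0·(cos -26.5°, sin -26.5°) = (30.428, -15.171). ∠DLC = 87.3°, so LC runs at -26.5° + (180° − 87.3°) = 66.200° from the x-axis; with |LC| = 26.4, C = L + 26.4·(cos 66.200°, sin 66.200°) = (41.081, 8.9842). LC ⟂ CS; with |CS| = 22.7 on the right of LC, S = C + 22.7·(0.91496, -0.40355) = (61.851, -0.17627). Then |DS| = |S − D| = 61.851.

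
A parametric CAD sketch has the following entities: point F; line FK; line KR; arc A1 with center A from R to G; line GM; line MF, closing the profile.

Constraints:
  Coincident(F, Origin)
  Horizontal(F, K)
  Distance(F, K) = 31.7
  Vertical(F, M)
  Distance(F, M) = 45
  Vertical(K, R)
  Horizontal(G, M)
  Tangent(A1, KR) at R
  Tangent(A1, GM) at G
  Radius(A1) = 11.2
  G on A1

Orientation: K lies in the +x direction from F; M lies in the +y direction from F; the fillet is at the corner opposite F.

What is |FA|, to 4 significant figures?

39.53

F is at the origin; F and K share the same y with |FK| = 31.7 and K on the +x side, so K = (31.70, 0.000). F and M share the same x with |FM| = 45.0 and M on the +y side, so M = (0.000, 45.00). The virtual corner opposite F is at (31.70, 45.00). Tangency of A1 to KR means the radius AR is perpendicular to KR and tangency of A1 to GM means the radius AG is perpendicular to GM, with radius 11.2, so the center A sits 11.2 in from both sides at A = (20.50, 33.80). Then |FA| = |A − F| = 39.53.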